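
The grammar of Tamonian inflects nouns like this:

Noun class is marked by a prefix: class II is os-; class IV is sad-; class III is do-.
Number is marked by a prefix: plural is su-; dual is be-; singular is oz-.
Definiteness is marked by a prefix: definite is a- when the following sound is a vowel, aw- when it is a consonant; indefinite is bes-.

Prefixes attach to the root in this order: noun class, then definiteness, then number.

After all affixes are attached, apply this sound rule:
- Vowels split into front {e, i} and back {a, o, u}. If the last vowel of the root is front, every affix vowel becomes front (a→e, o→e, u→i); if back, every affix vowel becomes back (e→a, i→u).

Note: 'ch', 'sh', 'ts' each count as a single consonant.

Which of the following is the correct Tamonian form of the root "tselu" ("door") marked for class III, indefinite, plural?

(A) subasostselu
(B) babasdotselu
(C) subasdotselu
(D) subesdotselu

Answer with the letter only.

Attach noun class class III do- → dotselu.
Attach definiteness indefinite bes- → besdotselu.
Attach number plural su- → subesdotselu.
Apply vowel harmony: subesdotselu → subasdotselu.
So the correct form is subasdotselu, option (C).
(B) babasdotselu is wrong: it uses dual instead of plural for number.
(A) subasostselu is wrong: it uses class II instead of class III for noun class.
(D) subesdotselu is wrong: it fails to apply the sound rule(s).

C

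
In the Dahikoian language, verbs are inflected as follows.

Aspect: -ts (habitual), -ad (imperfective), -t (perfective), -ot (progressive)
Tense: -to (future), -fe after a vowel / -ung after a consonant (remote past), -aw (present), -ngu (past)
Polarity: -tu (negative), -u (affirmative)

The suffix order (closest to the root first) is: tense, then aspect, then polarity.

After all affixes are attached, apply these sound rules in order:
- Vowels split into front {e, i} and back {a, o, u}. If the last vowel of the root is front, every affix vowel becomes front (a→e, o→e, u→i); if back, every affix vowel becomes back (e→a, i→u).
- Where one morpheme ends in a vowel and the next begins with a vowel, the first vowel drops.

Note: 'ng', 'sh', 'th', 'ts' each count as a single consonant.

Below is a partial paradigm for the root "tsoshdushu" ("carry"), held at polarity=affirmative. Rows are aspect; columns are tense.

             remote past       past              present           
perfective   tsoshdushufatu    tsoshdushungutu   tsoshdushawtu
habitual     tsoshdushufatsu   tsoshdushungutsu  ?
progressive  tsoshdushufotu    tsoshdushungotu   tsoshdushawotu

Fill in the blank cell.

Attach tense present -aw → tsoshdushuaw.
Attach aspect habitual -ts → tsoshdushuawts.
Attach polarity affirmative -u → tsoshdushuawtsu.
Vowel harmony: no change.
Apply vowel deletion: tsoshdushuawtsu → tsoshdushawtsu.

tsoshdushawtsu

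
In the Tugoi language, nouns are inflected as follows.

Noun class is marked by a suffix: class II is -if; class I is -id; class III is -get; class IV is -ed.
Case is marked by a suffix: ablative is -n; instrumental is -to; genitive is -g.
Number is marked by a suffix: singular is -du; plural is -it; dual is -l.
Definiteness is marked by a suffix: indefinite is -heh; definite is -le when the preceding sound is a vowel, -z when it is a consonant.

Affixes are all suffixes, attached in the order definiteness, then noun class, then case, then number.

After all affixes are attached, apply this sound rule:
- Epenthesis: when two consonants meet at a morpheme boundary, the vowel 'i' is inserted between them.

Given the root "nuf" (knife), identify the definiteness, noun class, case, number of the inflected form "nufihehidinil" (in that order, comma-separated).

Segment: nuf-heh-id-n-l.
definiteness: -heh → indefinite.
noun class: -id → class I.
case: -n → ablative.
number: -l → dual.

indefinite, class I, ablative, dual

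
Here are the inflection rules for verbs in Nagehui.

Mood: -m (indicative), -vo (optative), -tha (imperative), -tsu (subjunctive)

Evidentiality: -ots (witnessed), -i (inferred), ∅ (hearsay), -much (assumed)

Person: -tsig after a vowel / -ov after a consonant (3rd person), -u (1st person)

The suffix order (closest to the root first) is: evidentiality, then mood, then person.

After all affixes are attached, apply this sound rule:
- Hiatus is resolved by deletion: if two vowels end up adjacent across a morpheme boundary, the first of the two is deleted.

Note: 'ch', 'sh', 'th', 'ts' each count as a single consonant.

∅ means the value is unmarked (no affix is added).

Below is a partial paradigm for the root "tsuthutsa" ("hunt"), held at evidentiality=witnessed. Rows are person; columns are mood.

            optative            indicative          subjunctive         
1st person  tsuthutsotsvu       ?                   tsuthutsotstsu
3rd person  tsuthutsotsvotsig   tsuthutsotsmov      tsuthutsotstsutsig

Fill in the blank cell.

tsuthutsotsmu

Attach evidentiality witnessed -ots → tsuthutsaots.
Attach mood indicative -m → tsuthutsaotsm.
Attach person 1st person -u → tsuthutsaotsmu.
Apply vowel deletion: tsuthutsaotsmu → tsuthutsotsmu.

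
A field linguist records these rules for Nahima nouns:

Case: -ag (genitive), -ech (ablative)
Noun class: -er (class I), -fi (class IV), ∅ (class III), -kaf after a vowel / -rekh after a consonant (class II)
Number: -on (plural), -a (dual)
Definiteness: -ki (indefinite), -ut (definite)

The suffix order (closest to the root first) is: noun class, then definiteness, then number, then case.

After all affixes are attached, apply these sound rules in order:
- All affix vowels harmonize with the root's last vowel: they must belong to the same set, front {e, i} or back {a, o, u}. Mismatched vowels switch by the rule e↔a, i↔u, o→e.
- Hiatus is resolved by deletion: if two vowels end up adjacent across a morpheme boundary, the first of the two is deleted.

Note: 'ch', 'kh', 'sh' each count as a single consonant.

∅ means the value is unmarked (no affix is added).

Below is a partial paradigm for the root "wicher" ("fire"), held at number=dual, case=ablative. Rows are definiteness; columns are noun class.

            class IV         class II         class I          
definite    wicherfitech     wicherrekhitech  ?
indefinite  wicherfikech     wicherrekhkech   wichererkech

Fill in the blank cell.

Attach noun class class I -er → wicherer.
Attach definiteness definite -ut → wichererut.
Attach number dual -a → wichereruta.
Attach case ablative -ech → wichererutaech.
Apply vowel harmony: wichererutaech → wichereriteech.
Apply vowel deletion: wichereriteech → wichereritech.

wichereritech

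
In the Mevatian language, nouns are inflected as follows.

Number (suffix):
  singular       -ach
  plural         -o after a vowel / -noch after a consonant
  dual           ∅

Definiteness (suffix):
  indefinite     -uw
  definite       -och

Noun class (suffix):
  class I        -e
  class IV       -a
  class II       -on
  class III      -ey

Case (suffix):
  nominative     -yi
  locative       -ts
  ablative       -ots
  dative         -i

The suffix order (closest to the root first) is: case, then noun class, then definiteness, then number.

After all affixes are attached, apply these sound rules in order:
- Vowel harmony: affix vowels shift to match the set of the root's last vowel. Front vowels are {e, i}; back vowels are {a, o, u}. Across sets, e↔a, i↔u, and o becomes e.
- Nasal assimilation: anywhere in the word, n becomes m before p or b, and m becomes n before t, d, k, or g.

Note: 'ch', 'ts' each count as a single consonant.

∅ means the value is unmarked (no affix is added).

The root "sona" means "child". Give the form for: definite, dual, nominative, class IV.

sonayuaoch

Attach case nominative -yi → sonayi.
Attach noun class class IV -a → sonayia.
Attach definiteness definite -och → sonayiaoch.
number = dual: zero marking, form stays sonayiaoch.
Apply vowel harmony: sonayiaoch → sonayuaoch.
Nasal assimilation: no change.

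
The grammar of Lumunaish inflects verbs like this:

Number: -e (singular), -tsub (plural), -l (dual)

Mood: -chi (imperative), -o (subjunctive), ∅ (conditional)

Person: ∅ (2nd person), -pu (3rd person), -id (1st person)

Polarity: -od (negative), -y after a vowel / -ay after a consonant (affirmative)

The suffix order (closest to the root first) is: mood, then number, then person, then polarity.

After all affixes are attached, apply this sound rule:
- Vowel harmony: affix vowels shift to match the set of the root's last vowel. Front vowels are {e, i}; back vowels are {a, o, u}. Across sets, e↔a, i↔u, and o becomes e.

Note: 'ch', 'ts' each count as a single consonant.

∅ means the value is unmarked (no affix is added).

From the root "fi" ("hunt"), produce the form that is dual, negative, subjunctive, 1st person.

Attach mood subjunctive -o → fio.
Attach number dual -l → fiol.
Attach person 1st person -id → fiolid.
Attach polarity negative -od → fiolidod.
Apply vowel harmony: fiolidod → fielided.

fielided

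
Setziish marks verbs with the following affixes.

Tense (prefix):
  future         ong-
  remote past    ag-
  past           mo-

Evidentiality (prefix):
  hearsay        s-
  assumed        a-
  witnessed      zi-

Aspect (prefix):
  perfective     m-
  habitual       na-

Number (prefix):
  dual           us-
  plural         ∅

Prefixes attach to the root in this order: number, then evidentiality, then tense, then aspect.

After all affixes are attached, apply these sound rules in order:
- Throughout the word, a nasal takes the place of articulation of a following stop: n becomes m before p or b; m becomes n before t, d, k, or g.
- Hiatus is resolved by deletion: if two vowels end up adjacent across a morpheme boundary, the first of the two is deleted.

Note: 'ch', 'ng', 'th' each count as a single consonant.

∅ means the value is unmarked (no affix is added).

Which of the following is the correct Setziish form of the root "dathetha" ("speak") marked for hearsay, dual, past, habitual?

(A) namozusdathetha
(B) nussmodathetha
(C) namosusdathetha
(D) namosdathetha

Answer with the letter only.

Attach number dual us- → usdathetha.
Attach evidentiality hearsay s- → susdathetha.
Attach tense past mo- → mosusdathetha.
Attach aspect habitual na- → namosusdathetha.
Nasal assimilation: no change.
Vowel deletion: no change.
So the correct form is namosusdathetha, option (C).
(A) namozusdathetha is wrong: it uses witnessed instead of hearsay for evidentiality.
(D) namosdathetha is wrong: it uses plural instead of dual for number.
(B) nussmodathetha is wrong: it has the affixes in the wrong order.

C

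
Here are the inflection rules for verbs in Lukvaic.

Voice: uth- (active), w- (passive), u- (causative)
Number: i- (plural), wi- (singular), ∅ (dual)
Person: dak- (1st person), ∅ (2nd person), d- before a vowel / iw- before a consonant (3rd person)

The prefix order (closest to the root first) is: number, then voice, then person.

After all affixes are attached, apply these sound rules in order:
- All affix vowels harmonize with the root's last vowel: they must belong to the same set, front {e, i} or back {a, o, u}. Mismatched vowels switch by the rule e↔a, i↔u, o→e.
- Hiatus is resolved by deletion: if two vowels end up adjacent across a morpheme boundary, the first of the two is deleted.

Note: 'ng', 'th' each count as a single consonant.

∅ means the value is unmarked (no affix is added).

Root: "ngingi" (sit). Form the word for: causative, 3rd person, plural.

dingingi

Attach number plural i- → ingingi.
Attach voice causative u- → uingingi.
Attach person 3rd person d- (before vowel 'u') → duingingi.
Apply vowel harmony: duingingi → diingingi.
Apply vowel deletion: diingingi → dingingi.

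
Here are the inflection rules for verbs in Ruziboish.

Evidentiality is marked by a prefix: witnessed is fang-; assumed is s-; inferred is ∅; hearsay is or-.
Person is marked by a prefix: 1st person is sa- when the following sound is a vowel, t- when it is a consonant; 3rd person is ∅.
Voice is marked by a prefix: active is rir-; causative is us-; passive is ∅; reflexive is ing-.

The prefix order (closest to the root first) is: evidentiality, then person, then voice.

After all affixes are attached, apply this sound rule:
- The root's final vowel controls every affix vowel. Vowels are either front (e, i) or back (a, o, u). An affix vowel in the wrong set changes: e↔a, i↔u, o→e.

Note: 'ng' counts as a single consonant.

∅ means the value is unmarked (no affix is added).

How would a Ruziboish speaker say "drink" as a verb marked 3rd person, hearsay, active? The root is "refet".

rirerrefet

Attach evidentiality hearsay or- → orrefet.
person = 3rd person: zero marking, form stays orrefet.
Attach voice active rir- → rirorrefet.
Apply vowel harmony: rirorrefet → rirerrefet.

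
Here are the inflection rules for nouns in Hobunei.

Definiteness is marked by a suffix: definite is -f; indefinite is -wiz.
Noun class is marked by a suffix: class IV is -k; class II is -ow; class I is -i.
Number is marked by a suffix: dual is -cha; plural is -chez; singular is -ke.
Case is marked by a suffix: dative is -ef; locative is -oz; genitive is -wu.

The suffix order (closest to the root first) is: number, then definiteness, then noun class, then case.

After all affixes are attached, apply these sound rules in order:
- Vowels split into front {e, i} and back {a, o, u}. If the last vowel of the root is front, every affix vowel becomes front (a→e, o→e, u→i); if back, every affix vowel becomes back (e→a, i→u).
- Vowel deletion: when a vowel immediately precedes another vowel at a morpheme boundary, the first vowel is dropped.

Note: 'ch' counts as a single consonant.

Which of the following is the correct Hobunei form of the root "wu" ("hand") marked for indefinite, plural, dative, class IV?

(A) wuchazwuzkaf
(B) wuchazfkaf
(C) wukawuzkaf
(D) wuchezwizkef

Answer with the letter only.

Attach number plural -chez → wuchez.
Attach definiteness indefinite -wiz → wuchezwiz.
Attach noun class class IV -k → wuchezwizk.
Attach case dative -ef → wuchezwizkef.
Apply vowel harmony: wuchezwizkef → wuchazwuzkaf.
Vowel deletion: no change.
So the correct form is wuchazwuzkaf, option (A).
(B) wuchazfkaf is wrong: it uses definite instead of indefinite for definiteness.
(D) wuchezwizkef is wrong: it fails to apply the sound rule(s).
(C) wukawuzkaf is wrong: it uses singular instead of plural for number.

A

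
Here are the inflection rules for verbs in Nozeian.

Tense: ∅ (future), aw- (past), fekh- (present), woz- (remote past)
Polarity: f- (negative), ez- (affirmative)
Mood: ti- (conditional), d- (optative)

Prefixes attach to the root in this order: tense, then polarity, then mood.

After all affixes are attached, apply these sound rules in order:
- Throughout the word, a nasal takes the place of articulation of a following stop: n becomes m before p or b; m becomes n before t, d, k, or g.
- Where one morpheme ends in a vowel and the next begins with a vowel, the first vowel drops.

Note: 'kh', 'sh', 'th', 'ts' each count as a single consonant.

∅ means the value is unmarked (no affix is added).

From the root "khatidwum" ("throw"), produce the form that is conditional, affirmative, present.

Attach tense present fekh- → fekhkhatidwum.
Attach polarity affirmative ez- → ezfekhkhatidwum.
Attach mood conditional ti- → tiezfekhkhatidwum.
Nasal assimilation: no change.
Apply vowel deletion: tiezfekhkhatidwum → tezfekhkhatidwum.

tezfekhkhatidwum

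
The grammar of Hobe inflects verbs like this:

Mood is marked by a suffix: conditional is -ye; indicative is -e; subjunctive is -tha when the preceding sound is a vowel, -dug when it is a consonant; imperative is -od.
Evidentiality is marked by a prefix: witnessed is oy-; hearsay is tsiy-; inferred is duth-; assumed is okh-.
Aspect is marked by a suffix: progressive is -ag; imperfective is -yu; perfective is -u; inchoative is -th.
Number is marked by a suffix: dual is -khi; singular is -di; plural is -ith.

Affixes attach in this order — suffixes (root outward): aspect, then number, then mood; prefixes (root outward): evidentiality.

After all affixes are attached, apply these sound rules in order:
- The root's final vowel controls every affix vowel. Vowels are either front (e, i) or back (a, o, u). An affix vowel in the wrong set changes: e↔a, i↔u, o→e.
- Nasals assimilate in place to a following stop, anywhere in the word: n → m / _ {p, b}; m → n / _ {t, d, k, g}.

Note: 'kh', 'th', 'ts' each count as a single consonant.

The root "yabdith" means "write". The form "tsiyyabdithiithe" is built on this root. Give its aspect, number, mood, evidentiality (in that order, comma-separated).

perfective, plural, indicative, hearsay

Segment: tsiy-yabdith-u-ith-e.
aspect: -u → perfective.
number: -ith → plural.
mood: -e → indicative.
evidentiality: tsiy- → hearsay.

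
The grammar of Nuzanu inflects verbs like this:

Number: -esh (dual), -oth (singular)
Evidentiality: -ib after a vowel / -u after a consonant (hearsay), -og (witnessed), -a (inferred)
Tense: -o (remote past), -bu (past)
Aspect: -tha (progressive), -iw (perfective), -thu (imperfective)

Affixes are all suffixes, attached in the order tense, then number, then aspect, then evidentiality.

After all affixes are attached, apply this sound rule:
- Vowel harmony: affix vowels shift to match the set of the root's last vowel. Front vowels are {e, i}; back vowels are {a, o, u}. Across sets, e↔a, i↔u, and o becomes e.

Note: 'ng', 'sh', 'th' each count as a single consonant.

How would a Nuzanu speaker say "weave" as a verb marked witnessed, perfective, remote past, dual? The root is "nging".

ngingeeshiweg

Attach tense remote past -o → ngingo.
Attach number dual -esh → ngingoesh.
Attach aspect perfective -iw → ngingoeshiw.
Attach evidentiality witnessed -og → ngingoeshiwog.
Apply vowel harmony: ngingoeshiwog → ngingeeshiweg.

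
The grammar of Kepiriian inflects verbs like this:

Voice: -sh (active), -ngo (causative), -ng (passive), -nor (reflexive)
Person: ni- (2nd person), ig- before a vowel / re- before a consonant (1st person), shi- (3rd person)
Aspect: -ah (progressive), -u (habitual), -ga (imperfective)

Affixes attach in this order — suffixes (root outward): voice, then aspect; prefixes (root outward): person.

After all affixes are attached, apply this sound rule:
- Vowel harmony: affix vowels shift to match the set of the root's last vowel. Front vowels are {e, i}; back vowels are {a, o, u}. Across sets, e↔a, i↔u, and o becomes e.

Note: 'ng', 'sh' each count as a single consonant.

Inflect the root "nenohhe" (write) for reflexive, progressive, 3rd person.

shinenohhenereh

Attach voice reflexive -nor → nenohhenor.
Attach person 3rd person shi- → shinenohhenor.
Attach aspect progressive -ah → shinenohhenorah.
Apply vowel harmony: shinenohhenorah → shinenohhenereh.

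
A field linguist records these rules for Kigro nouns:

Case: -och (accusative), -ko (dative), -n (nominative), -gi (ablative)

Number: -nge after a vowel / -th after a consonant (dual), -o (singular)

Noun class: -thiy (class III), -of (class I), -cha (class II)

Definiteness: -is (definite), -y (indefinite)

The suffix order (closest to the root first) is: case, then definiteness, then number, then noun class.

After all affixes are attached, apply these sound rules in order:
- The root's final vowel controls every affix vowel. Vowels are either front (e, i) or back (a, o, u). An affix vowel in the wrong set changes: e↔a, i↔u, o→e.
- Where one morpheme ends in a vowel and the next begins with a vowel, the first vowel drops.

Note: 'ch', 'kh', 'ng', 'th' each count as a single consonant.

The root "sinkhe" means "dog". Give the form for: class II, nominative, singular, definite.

sinkheniseche

Attach case nominative -n → sinkhen.
Attach definiteness definite -is → sinkhenis.
Attach number singular -o → sinkheniso.
Attach noun class class II -cha → sinkhenisocha.
Apply vowel harmony: sinkhenisocha → sinkheniseche.
Vowel deletion: no change.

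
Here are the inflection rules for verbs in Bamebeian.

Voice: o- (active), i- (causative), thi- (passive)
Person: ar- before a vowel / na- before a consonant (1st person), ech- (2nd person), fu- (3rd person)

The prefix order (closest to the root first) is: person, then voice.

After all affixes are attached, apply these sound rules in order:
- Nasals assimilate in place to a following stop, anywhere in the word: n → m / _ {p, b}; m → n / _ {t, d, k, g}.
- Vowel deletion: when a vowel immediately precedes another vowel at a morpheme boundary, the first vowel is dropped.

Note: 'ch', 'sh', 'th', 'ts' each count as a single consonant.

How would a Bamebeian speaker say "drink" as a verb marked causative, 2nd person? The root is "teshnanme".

Attach person 2nd person ech- → echteshnanme.
Attach voice causative i- → iechteshnanme.
Nasal assimilation: no change.
Apply vowel deletion: iechteshnanme → echteshnanme.

echteshnanme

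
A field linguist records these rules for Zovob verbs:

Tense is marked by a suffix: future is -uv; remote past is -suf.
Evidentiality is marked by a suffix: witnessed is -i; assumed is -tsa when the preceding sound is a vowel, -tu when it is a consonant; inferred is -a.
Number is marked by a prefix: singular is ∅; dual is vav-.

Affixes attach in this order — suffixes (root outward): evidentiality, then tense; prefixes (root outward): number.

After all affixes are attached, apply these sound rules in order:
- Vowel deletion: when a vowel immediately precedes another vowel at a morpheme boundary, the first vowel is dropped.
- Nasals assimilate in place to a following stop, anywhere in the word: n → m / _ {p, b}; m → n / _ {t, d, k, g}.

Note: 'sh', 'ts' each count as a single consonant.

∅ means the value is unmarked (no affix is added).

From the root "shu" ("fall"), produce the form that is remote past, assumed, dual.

vavshutsasuf

Attach evidentiality assumed -tsa (after vowel 'u') → shutsa.
Attach number dual vav- → vavshutsa.
Attach tense remote past -suf → vavshutsasuf.
Vowel deletion: no change.
Nasal assimilation: no change.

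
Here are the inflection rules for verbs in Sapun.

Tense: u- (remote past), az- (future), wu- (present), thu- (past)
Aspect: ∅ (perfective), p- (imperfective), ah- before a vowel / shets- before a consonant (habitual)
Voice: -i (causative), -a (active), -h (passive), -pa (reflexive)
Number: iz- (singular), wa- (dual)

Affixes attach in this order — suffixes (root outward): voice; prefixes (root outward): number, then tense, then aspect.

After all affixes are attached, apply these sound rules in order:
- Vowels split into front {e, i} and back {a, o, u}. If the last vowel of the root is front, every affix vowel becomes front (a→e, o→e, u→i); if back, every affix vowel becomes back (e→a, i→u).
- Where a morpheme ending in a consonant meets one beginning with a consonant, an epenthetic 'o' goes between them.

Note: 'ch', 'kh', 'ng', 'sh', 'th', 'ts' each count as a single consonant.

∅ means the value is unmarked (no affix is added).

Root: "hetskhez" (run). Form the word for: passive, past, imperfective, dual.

Attach number dual wa- → wahetskhez.
Attach voice passive -h → wahetskhezh.
Attach tense past thu- → thuwahetskhezh.
Attach aspect imperfective p- → pthuwahetskhezh.
Apply vowel harmony: pthuwahetskhezh → pthiwehetskhezh.
Apply epenthesis: pthiwehetskhezh → pothiwehetskhezoh.

pothiwehetskhezoh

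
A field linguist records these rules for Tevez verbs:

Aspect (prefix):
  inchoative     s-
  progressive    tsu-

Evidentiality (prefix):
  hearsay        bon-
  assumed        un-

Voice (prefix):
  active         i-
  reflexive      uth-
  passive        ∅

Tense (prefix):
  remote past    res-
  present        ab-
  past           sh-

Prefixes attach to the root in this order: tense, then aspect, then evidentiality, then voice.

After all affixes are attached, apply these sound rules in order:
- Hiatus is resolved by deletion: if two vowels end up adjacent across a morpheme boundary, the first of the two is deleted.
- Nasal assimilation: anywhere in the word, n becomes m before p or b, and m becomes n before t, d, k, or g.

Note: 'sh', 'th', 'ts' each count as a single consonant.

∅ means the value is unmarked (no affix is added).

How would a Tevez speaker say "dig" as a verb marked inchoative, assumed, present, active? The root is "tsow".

Attach tense present ab- → abtsow.
Attach aspect inchoative s- → sabtsow.
Attach evidentiality assumed un- → unsabtsow.
Attach voice active i- → iunsabtsow.
Apply vowel deletion: iunsabtsow → unsabtsow.
Nasal assimilation: no change.

unsabtsow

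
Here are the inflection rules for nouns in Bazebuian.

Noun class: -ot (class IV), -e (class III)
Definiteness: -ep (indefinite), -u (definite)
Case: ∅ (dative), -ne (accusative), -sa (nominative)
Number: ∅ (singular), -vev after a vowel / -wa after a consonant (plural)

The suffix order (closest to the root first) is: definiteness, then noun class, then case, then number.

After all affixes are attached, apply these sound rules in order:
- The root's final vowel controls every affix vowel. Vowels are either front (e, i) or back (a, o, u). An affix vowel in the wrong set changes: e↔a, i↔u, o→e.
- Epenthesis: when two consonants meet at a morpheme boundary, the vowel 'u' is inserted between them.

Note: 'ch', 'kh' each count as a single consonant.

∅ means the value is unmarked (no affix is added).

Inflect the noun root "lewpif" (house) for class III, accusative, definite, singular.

lewpifiene

Attach definiteness definite -u → lewpifu.
Attach noun class class III -e → lewpifue.
Attach case accusative -ne → lewpifuene.
number = singular: zero marking, form stays lewpifuene.
Apply vowel harmony: lewpifuene → lewpifiene.
Epenthesis: no change.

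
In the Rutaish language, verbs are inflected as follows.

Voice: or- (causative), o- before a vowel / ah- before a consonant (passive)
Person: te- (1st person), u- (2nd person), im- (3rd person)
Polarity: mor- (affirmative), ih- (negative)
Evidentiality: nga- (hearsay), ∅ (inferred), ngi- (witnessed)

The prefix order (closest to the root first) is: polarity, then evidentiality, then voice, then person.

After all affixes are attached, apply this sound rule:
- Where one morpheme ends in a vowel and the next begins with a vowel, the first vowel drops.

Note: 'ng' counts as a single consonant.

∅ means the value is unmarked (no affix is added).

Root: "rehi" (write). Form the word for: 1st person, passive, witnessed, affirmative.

Attach polarity affirmative mor- → morrehi.
Attach evidentiality witnessed ngi- → ngimorrehi.
Attach voice passive ah- (before consonant 'ng') → ahngimorrehi.
Attach person 1st person te- → teahngimorrehi.
Apply vowel deletion: teahngimorrehi → tahngimorrehi.

tahngimorrehi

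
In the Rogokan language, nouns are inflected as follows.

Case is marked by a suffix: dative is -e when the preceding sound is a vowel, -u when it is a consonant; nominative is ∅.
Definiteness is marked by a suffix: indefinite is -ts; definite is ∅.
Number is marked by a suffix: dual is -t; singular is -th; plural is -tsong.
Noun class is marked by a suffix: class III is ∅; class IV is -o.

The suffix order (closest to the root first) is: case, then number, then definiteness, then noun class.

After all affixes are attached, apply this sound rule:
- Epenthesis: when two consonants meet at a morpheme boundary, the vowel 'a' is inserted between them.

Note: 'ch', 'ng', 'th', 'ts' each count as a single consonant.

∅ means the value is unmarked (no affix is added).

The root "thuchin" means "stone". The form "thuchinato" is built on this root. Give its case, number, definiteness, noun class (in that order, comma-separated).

Segment: thuchin-t-o.
case: ∅ → nominative.
number: -t → dual.
definiteness: ∅ → definite.
noun class: -o → class IV.

nominative, dual, definite, class IV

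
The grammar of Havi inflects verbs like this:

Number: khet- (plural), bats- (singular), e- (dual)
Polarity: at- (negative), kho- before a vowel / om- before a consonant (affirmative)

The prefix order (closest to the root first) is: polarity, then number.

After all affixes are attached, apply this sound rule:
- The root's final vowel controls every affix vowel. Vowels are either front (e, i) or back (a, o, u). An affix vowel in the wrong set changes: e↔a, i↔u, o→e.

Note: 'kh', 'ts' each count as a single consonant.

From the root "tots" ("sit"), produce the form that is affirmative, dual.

Attach polarity affirmative om- (before consonant 't') → omtots.
Attach number dual e- → eomtots.
Apply vowel harmony: eomtots → aomtots.

aomtots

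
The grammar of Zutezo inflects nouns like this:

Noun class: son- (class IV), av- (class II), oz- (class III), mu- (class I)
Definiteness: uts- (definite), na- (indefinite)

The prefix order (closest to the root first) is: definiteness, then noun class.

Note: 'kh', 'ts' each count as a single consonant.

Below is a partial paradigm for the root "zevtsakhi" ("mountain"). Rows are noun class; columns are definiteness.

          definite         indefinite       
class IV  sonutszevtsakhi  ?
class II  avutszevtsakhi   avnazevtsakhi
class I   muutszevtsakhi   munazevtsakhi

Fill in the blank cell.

sonnazevtsakhi

Attach definiteness indefinite na- → nazevtsakhi.
Attach noun class class IV son- → sonnazevtsakhi.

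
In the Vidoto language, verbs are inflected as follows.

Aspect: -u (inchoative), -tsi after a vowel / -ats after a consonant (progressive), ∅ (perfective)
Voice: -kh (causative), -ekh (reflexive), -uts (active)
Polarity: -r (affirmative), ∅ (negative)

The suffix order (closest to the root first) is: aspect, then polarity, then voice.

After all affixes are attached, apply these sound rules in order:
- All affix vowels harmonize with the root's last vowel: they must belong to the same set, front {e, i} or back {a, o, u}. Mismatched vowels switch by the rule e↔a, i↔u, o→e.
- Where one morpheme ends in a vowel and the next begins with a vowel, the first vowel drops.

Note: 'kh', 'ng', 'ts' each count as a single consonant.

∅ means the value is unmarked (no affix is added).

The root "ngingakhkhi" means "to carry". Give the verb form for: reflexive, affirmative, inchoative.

Attach aspect inchoative -u → ngingakhkhiu.
Attach polarity affirmative -r → ngingakhkhiur.
Attach voice reflexive -ekh → ngingakhkhiurekh.
Apply vowel harmony: ngingakhkhiurekh → ngingakhkhiirekh.
Apply vowel deletion: ngingakhkhiirekh → ngingakhkhirekh.

ngingakhkhirekh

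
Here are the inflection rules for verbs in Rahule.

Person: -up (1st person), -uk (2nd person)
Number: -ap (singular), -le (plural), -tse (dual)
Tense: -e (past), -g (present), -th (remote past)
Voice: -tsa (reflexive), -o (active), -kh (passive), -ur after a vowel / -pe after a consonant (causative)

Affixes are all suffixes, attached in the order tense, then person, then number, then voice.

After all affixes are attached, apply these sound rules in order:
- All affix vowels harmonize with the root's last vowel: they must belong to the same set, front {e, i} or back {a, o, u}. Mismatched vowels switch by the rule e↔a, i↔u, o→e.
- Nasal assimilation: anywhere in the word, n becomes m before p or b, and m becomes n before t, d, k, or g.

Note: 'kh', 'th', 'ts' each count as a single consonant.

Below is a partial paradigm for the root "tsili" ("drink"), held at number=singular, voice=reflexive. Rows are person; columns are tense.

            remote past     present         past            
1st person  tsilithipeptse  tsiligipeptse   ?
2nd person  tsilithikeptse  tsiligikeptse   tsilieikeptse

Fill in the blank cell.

Attach tense past -e → tsilie.
Attach person 1st person -up → tsilieup.
Attach number singular -ap → tsilieupap.
Attach voice reflexive -tsa → tsilieupaptsa.
Apply vowel harmony: tsilieupaptsa → tsilieipeptse.
Nasal assimilation: no change.

tsilieipeptse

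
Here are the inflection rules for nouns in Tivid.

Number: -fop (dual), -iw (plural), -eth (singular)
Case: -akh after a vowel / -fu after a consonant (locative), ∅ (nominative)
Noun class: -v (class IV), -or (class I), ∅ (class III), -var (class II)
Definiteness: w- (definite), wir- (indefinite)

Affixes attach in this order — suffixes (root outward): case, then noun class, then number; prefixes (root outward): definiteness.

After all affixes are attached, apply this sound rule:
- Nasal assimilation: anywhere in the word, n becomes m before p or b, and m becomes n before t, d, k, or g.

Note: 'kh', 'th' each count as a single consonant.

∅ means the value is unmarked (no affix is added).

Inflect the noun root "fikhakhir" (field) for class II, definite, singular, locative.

Attach case locative -fu (after consonant 'r') → fikhakhirfu.
Attach noun class class II -var → fikhakhirfuvar.
Attach number singular -eth → fikhakhirfuvareth.
Attach definiteness definite w- → wfikhakhirfuvareth.
Nasal assimilation: no change.

wfikhakhirfuvareth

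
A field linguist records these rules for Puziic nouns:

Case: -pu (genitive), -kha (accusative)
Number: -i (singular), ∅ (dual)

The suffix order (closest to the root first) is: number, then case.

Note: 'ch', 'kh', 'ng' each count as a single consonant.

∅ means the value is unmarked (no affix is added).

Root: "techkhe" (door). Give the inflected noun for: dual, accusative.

techkhekha

number = dual: zero marking, form stays techkhe.
Attach case accusative -kha → techkhekha.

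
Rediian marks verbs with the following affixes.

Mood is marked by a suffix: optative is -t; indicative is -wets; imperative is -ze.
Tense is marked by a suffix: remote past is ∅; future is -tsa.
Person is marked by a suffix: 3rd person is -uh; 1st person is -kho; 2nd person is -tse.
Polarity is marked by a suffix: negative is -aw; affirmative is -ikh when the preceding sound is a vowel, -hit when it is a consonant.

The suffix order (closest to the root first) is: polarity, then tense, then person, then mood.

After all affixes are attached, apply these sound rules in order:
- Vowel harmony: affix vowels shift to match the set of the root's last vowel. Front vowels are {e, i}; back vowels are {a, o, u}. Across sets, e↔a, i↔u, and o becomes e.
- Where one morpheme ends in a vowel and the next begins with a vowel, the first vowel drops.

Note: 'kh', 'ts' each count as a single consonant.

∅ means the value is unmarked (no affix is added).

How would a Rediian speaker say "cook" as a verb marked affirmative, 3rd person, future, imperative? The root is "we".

wikhtsihze

Attach polarity affirmative -ikh (after vowel 'e') → weikh.
Attach tense future -tsa → weikhtsa.
Attach person 3rd person -uh → weikhtsauh.
Attach mood imperative -ze → weikhtsauhze.
Apply vowel harmony: weikhtsauhze → weikhtseihze.
Apply vowel deletion: weikhtseihze → wikhtsihze.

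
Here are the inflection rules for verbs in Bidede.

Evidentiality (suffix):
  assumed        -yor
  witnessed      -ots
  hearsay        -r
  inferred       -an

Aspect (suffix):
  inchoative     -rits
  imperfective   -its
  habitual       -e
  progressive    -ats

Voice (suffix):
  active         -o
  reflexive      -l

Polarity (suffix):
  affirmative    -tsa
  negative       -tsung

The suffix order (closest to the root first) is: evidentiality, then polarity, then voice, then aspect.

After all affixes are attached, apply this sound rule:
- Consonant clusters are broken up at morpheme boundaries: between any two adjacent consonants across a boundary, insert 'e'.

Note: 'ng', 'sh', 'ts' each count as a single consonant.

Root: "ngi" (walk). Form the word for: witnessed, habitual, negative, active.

Attach evidentiality witnessed -ots → ngiots.
Attach polarity negative -tsung → ngiotstsung.
Attach voice active -o → ngiotstsungo.
Attach aspect habitual -e → ngiotstsungoe.
Apply epenthesis: ngiotstsungoe → ngiotsetsungoe.

ngiotsetsungoe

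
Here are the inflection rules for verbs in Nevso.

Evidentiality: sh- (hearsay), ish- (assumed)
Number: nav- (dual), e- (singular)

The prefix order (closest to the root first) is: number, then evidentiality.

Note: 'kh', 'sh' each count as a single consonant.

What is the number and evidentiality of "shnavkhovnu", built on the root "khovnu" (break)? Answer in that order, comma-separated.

Segment: sh-nav-khovnu.
number: nav- → dual.
evidentiality: sh- → hearsay.

dual, hearsay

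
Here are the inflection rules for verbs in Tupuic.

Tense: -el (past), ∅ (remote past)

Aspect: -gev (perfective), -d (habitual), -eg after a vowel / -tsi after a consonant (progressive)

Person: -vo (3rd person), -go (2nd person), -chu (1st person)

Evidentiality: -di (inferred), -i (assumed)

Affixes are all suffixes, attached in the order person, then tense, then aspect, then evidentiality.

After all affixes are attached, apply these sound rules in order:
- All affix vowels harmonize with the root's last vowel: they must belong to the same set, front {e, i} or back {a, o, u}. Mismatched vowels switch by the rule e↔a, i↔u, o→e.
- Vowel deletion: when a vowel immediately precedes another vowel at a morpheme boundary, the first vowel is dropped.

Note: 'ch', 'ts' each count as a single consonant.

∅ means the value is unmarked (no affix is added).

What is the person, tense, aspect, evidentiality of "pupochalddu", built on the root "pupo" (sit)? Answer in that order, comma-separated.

1st person, past, habitual, inferred

Segment: pupo-chu-el-d-di.
person: -chu → 1st person.
tense: -el → past.
aspect: -d → habitual.
evidentiality: -di → inferred.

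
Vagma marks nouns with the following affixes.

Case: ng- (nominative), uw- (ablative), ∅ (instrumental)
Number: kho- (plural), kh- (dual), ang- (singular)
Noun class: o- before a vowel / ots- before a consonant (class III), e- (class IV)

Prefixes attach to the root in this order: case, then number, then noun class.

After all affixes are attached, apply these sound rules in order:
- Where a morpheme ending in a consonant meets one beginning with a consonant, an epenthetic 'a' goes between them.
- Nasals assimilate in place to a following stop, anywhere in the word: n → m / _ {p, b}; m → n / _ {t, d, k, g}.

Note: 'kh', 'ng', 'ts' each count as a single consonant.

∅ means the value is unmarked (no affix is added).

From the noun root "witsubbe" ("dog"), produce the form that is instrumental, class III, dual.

otsakhawitsubbe

case = instrumental: zero marking, form stays witsubbe.
Attach number dual kh- → khwitsubbe.
Attach noun class class III ots- (before consonant 'kh') → otskhwitsubbe.
Apply epenthesis: otskhwitsubbe → otsakhawitsubbe.
Nasal assimilation: no change.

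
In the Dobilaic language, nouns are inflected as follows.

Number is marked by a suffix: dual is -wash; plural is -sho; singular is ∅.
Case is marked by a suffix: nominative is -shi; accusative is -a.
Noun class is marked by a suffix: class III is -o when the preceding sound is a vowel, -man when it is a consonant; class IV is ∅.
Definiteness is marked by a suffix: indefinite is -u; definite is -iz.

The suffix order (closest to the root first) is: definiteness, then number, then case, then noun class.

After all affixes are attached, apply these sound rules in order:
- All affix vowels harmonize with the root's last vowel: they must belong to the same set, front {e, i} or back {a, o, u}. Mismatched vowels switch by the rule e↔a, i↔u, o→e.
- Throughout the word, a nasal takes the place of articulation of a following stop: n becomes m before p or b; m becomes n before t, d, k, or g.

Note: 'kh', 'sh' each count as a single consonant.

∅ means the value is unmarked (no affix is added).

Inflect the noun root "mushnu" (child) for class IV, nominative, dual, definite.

mushnuuzwashshu

Attach definiteness definite -iz → mushnuiz.
Attach number dual -wash → mushnuizwash.
Attach case nominative -shi → mushnuizwashshi.
noun class = class IV: zero marking, form stays mushnuizwashshi.
Apply vowel harmony: mushnuizwashshi → mushnuuzwashshu.
Nasal assimilation: no change.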